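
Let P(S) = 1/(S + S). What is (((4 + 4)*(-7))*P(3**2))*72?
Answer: -224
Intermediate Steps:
P(S) = 1/(2*S)
(((4 + 4)*(-7))*P(3**2))*72 = (((4 + 4)*(-7))*(1/(2*(3**2))))*72 = ((8*(-7))*((1/2)/9))*72 = -28/9*72 = -224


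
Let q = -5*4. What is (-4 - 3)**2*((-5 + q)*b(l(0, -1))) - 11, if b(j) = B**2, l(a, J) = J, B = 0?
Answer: -11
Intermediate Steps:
q = -20
b(j) = 0 (b(j) = 0**2 = 0)
(-4 - 3)**2*((-5 + q)*b(l(0, -1))) - 11 = (-4 - 3)**2*((-5 - 20)*0) - 11 = (-7)**2*(-25*0) - 11 = 49*0 - 11 = 0 - 11 = -11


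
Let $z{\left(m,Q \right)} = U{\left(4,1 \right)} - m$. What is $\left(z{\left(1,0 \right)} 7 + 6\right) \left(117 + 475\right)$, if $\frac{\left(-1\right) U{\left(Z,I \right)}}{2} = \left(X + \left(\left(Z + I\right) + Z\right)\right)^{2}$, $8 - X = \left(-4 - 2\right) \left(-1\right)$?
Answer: $-1003440$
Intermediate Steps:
$X = 2$ ($X = 8 - \left(-4 - 2\right) \left(-1\right) = 8 - \left(-6\right) \left(-1\right) = 8 - 6 = 2$)
$U{\left(Z,I \right)} = - 2 \left(2 + I + 2 Z\right)^{2}$ ($U{\left(Z,I \right)} = - 2 \left(2 + \left(\left(Z + I\right) + Z\right)\right)^{2} = - 2 \left(2 + \left(\left(I + Z\right) + Z\right)\right)^{2} = - 2 \left(2 + \left(I + 2 Z\right)\right)^{2} = - 2 \left(2 + I + 2 Z\right)^{2}$)
$z{\left(m,Q \right)} = -242 - m$ ($z{\left(m,Q \right)} = - 2 \left(2 + 1 + 2 \cdot 4\right)^{2} - m = - 2 \left(2 + 1 + 8\right)^{2} - m = - 2 \cdot 11^{2} - m = \left(-2\right) 121 - m = -242 - m$)
$\left(z{\left(1,0 \right)} 7 + 6\right) \left(117 + 475\right) = \left(\left(-242 - 1\right) 7 + 6\right) \left(117 + 475\right) = \left(\left(-242 - 1\right) 7 + 6\right) 592 = \left(\left(-243\right) 7 + 6\right) 592 = \left(-1701 + 6\right) 592 = \left(-1695\right) 592 = -1003440$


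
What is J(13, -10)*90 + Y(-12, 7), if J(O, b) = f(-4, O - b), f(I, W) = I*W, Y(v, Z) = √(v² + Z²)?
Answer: -8280 + √193 ≈ -8266.1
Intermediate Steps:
Y(v, Z) = √(Z² + v²)
J(O, b) = -4*O + 4*b (J(O, b) = -4*(O - b) = -4*O + 4*b)
J(13, -10)*90 + Y(-12, 7) = (-4*13 + 4*(-10))*90 + √(7² + (-12)²) = (-52 - 40)*90 + √(49 + 144) = -92*90 + √193 = -8280 + √193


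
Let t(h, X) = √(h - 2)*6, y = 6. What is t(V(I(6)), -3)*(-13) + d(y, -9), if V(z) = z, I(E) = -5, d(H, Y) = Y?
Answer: -9 - 78*I*√7 ≈ -9.0 - 206.37*I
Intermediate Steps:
t(h, X) = 6*√(-2 + h) (t(h, X) = √(-2 + h)*6 = 6*√(-2 + h))
t(V(I(6)), -3)*(-13) + d(y, -9) = (6*√(-2 - 5))*(-13) - 9 = (6*√(-7))*(-13) - 9 = (6*(I*√7))*(-13) - 9 = (6*I*√7)*(-13) - 9 = -78*I*√7 - 9 = -9 - 78*I*√7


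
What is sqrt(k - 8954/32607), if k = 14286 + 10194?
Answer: sqrt(2891916300938)/10869 ≈ 156.46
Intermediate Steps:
k = 24480
sqrt(k - 8954/32607) = sqrt(24480 - 8954/32607) = sqrt(798210406/32607) = sqrt(2891916300938)/10869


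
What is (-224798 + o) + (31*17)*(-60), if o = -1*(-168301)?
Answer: -88117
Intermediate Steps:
o = 168301
(-224798 + o) + (31*17)*(-60) = (-224798 + 168301) + (31*17)*(-60) = -56497 + 527*(-60) = -56497 - 31620 = -88117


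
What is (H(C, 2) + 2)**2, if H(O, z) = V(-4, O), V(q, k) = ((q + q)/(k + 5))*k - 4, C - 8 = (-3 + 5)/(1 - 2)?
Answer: 4900/121 ≈ 40.496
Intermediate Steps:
C = 6 (C = 8 + (-3 + 5)/(1 - 2) = 8 + 2/(-1) = 8 + 2*(-1) = 8 - 2 = 6)
V(q, k) = -4 + 2*k*q/(5 + k) (V(q, k) = ((2*q)/(5 + k))*k - 4 = (2*q/(5 + k))*k - 4 = 2*k*q/(5 + k) - 4 = -4 + 2*k*q/(5 + k))
H(O, z) = 2*(-10 - 6*O)/(5 + O) (H(O, z) = 2*(-10 - 2*O + O*(-4))/(5 + O) = 2*(-10 - 2*O - 4*O)/(5 + O) = 2*(-10 - 6*O)/(5 + O))
(H(C, 2) + 2)**2 = (4*(-5 - 3*6)/(5 + 6) + 2)**2 = (4*(-5 - 18)/11 + 2)**2 = (4*(1/11)*(-23) + 2)**2 = (-92/11 + 2)**2 = (-70/11)**2 = 4900/121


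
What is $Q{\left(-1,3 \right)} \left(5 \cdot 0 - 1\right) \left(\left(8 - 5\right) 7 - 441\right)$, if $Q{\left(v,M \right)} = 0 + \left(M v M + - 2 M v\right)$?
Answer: $-1260$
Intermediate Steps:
$Q{\left(v,M \right)} = v M^{2} - 2 M v$ ($Q{\left(v,M \right)} = 0 + \left(v M^{2} - 2 M v\right) = v M^{2} - 2 M v$)
$Q{\left(-1,3 \right)} \left(5 \cdot 0 - 1\right) \left(\left(8 - 5\right) 7 - 441\right) = 3 \left(-1\right) \left(-2 + 3\right) \left(5 \cdot 0 - 1\right) \left(\left(8 - 5\right) 7 - 441\right) = 3 \left(-1\right) 1 \left(0 - 1\right) \left(3 \cdot 7 - 441\right) = \left(-3\right) \left(-1\right) \left(21 - 441\right) = 3 \left(-420\right) = -1260$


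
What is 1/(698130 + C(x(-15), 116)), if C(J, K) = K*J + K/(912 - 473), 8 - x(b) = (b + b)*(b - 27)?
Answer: 439/242722338 ≈ 1.8087e-6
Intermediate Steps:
x(b) = 8 - 2*b*(-27 + b) (x(b) = 8 - (b + b)*(b - 27) = 8 - 2*b*(-27 + b))
C(J, K) = K/439 + J*K (C(J, K) = J*K + K/439 = K/439 + J*K)
1/(698130 + C(x(-15), 116)) = 1/(698130 + 116*(1/439 + (8 - 2*(-15)² + 54*(-15)))) = 1/(698130 + 116*(1/439 + (8 - 2*225 - 810))) = 1/(698130 + 116*(1/439 + (8 - 450 - 810))) = 1/(698130 + 116*(1/439 - 1252)) = 1/(698130 + 116*(-549627/439)) = 1/(698130 - 63756732/439) = 1/(242722338/439) = 439/242722338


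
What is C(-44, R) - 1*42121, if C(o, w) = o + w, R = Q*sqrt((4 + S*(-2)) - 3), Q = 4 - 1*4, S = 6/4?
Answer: -42165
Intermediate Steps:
S = 3/2 (S = 6*(1/4) = 3/2 ≈ 1.5000)
Q = 0 (Q = 4 - 4 = 0)
R = 0 (R = 0*sqrt((4 + (3/2)*(-2)) - 3) = 0*sqrt((4 - 3) - 3) = 0*sqrt(1 - 3) = 0*sqrt(-2) = 0*(I*sqrt(2)) = 0)
C(-44, R) - 1*42121 = (-44 + 0) - 1*42121 = -44 - 42121 = -42165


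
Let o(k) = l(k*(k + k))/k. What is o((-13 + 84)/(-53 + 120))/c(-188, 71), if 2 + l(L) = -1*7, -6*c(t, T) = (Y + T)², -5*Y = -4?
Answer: 90450/9150551 ≈ 0.0098847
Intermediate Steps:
Y = ⅘ (Y = -⅕*(-4) = ⅘ ≈ 0.80000)
c(t, T) = -(⅘ + T)²/6
l(L) = -9 (l(L) = -2 - 1*7 = -2 - 7 = -9)
o(k) = -9/k
o((-13 + 84)/(-53 + 120))/c(-188, 71) = (-9*(-53 + 120)/(-13 + 84))/((-(4 + 5*71)²/150)) = (-9/(71/67))/((-(4 + 355)²/150)) = (-9/(71*(1/67)))/((-1/150*359²)) = (-9/71/67)/((-1/150*128881)) = (-9*67/71)/(-128881/150) = -603/71*(-150/128881) = 90450/9150551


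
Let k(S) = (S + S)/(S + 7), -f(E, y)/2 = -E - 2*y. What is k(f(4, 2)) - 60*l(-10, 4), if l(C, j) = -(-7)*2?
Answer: -19288/23 ≈ -838.61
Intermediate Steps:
f(E, y) = 2*E + 4*y (f(E, y) = -2*(-E - 2*y) = 2*E + 4*y)
l(C, j) = 14 (l(C, j) = -1*(-14) = 14)
k(S) = 2*S/(7 + S) (k(S) = (2*S)/(7 + S) = 2*S/(7 + S))
k(f(4, 2)) - 60*l(-10, 4) = 2*(2*4 + 4*2)/(7 + (2*4 + 4*2)) - 60*14 = 2*(8 + 8)/(7 + (8 + 8)) - 840 = 2*16/(7 + 16) - 840 = 2*16/23 - 840 = 2*16*(1/23) - 840 = 32/23 - 840 = -19288/23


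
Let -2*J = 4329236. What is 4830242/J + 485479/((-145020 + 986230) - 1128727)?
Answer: -1219826635568/311182236753 ≈ -3.9200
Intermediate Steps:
J = -2164618 (J = -½*4329236 = -2164618)
4830242/J + 485479/((-145020 + 986230) - 1128727) = 4830242/(-2164618) + 485479/((-145020 + 986230) - 1128727) = 4830242*(-1/2164618) + 485479/(841210 - 1128727) = -2415121/1082309 + 485479/(-287517) = -2415121/1082309 + 485479*(-1/287517) = -2415121/1082309 - 485479/287517 = -1219826635568/311182236753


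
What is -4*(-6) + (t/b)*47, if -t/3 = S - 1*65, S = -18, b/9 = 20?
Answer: 5341/60 ≈ 89.017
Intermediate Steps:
b = 180 (b = 9*20 = 180)
t = 249 (t = -3*(-18 - 1*65) = -3*(-18 - 65) = -3*(-83) = 249)
-4*(-6) + (t/b)*47 = -4*(-6) + (249/180)*47 = 24 + (249*(1/180))*47 = 24 + (83/60)*47 = 24 + 3901/60 = 5341/60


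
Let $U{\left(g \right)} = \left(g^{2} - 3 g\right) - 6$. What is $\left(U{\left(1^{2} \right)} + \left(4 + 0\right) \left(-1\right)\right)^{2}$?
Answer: $144$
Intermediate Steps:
$U{\left(g \right)} = -6 + g^{2} - 3 g$
$\left(U{\left(1^{2} \right)} + \left(4 + 0\right) \left(-1\right)\right)^{2} = \left(\left(-6 + \left(1^{2}\right)^{2} - 3 \cdot 1^{2}\right) + \left(4 + 0\right) \left(-1\right)\right)^{2} = \left(\left(-6 + 1^{2} - 3\right) + 4 \left(-1\right)\right)^{2} = \left(\left(-6 + 1 - 3\right) - 4\right)^{2} = \left(-8 - 4\right)^{2} = \left(-12\right)^{2} = 144$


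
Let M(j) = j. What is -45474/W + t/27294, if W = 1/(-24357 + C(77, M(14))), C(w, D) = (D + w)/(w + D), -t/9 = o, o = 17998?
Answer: 5038311993459/4549 ≈ 1.1076e+9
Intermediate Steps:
t = -161982 (t = -9*17998 = -161982)
C(w, D) = 1 (C(w, D) = (D + w)/(D + w) = 1)
W = -1/24356 (W = 1/(-24357 + 1) = 1/(-24356) = -1/24356 ≈ -4.1058e-5)
-45474/W + t/27294 = -45474/(-1/24356) - 161982/27294 = -45474*(-24356) - 161982*1/27294 = 1107564744 - 26997/4549 = 5038311993459/4549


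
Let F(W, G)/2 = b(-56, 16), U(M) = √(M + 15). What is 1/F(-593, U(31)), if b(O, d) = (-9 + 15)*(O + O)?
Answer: -1/1344 ≈ -0.00074405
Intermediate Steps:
U(M) = √(15 + M)
b(O, d) = 12*O (b(O, d) = 6*(2*O) = 12*O)
F(W, G) = -1344 (F(W, G) = 2*(12*(-56)) = 2*(-672) = -1344)
1/F(-593, U(31)) = 1/(-1344) = -1/1344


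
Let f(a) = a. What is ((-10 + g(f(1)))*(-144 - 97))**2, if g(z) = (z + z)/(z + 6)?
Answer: 268566544/49 ≈ 5.4810e+6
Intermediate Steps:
g(z) = 2*z/(6 + z) (g(z) = (2*z)/(6 + z) = 2*z/(6 + z))
((-10 + g(f(1)))*(-144 - 97))**2 = ((-10 + 2*1/(6 + 1))*(-144 - 97))**2 = ((-10 + 2*1/7)*(-241))**2 = ((-10 + 2*1*(1/7))*(-241))**2 = ((-10 + 2/7)*(-241))**2 = (-68/7*(-241))**2 = (16388/7)**2 = 268566544/49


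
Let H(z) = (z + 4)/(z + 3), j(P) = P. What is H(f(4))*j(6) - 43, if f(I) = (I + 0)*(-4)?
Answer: -487/13 ≈ -37.462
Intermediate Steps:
f(I) = -4*I (f(I) = I*(-4) = -4*I)
H(z) = (4 + z)/(3 + z)
H(f(4))*j(6) - 43 = ((4 - 4*4)/(3 - 4*4))*6 - 43 = ((4 - 16)/(3 - 16))*6 - 43 = (-12/(-13))*6 - 43 = -1/13*(-12)*6 - 43 = (12/13)*6 - 43 = 72/13 - 43 = -487/13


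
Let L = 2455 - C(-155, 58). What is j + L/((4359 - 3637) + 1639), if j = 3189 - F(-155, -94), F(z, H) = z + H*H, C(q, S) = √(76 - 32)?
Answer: -12964157/2361 - 2*√11/2361 ≈ -5491.0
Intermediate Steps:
C(q, S) = 2*√11 (C(q, S) = √44 = 2*√11)
F(z, H) = z + H²
L = 2455 - 2*√11 ≈ 2448.4
j = -5492 (j = 3189 - (-155 + (-94)²) = 3189 - (-155 + 8836) = 3189 - 1*8681 = 3189 - 8681 = -5492)
j + L/((4359 - 3637) + 1639) = -5492 + (2455 - 2*√11)/((4359 - 3637) + 1639) = -5492 + (2455 - 2*√11)/(722 + 1639) = -5492 + (2455 - 2*√11)/2361 = -5492 + (2455 - 2*√11)*(1/2361) = -5492 + (2455/2361 - 2*√11/2361) = -12964157/2361 - 2*√11/2361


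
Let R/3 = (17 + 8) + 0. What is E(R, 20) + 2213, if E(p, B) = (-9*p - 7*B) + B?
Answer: 1418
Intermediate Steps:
R = 75 (R = 3*((17 + 8) + 0) = 3*(25 + 0) = 3*25 = 75)
E(p, B) = -9*p - 6*B
E(R, 20) + 2213 = (-9*75 - 6*20) + 2213 = (-675 - 120) + 2213 = -795 + 2213 = 1418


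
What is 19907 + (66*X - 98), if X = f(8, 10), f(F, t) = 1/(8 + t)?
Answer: 59438/3 ≈ 19813.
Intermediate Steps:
X = 1/18 (X = 1/(8 + 10) = 1/18 ≈ 0.055556)
19907 + (66*X - 98) = 19907 + (66*(1/18) - 98) = 19907 + (11/3 - 98) = 19907 - 283/3 = 59438/3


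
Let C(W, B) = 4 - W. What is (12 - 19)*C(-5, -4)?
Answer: -63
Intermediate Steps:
(12 - 19)*C(-5, -4) = (12 - 19)*(4 - 1*(-5)) = -7*(4 + 5) = -7*9 = -63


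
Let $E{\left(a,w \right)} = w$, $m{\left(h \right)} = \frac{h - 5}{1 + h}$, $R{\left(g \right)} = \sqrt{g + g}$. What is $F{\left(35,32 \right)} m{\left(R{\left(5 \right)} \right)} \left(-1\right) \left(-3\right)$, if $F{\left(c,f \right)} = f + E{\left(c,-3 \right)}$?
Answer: $145 - 58 \sqrt{10} \approx -38.412$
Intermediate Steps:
$R{\left(g \right)} = \sqrt{2} \sqrt{g}$ ($R{\left(g \right)} = \sqrt{2 g} = \sqrt{2} \sqrt{g}$)
$m{\left(h \right)} = \frac{-5 + h}{1 + h}$
$F{\left(c,f \right)} = -3 + f$ ($F{\left(c,f \right)} = f - 3 = -3 + f$)
$F{\left(35,32 \right)} m{\left(R{\left(5 \right)} \right)} \left(-1\right) \left(-3\right) = \left(-3 + 32\right) \frac{-5 + \sqrt{2} \sqrt{5}}{1 + \sqrt{2} \sqrt{5}} \left(-1\right) \left(-3\right) = 29 \frac{-5 + \sqrt{10}}{1 + \sqrt{10}} \left(-1\right) \left(-3\right) = 29 - \frac{-5 + \sqrt{10}}{1 + \sqrt{10}} \left(-3\right) = 29 \frac{3 \left(-5 + \sqrt{10}\right)}{1 + \sqrt{10}} = \frac{87 \left(-5 + \sqrt{10}\right)}{1 + \sqrt{10}}$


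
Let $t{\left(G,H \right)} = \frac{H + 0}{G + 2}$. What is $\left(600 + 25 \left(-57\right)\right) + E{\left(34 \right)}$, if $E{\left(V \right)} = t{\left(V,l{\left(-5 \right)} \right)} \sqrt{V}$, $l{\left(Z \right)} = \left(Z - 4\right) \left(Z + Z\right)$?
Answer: $-825 + \frac{5 \sqrt{34}}{2} \approx -810.42$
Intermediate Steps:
$l{\left(Z \right)} = 2 Z \left(-4 + Z\right)$ ($l{\left(Z \right)} = \left(-4 + Z\right) 2 Z = 2 Z \left(-4 + Z\right)$)
$t{\left(G,H \right)} = \frac{H}{2 + G}$
$E{\left(V \right)} = \frac{90 \sqrt{V}}{2 + V}$ ($E{\left(V \right)} = \frac{2 \left(-5\right) \left(-4 - 5\right)}{2 + V} \sqrt{V} = \frac{2 \left(-5\right) \left(-9\right)}{2 + V} \sqrt{V} = \frac{90}{2 + V} \sqrt{V} = \frac{90 \sqrt{V}}{2 + V}$)
$\left(600 + 25 \left(-57\right)\right) + E{\left(34 \right)} = \left(600 + 25 \left(-57\right)\right) + \frac{90 \sqrt{34}}{2 + 34} = \left(600 - 1425\right) + \frac{90 \sqrt{34}}{36} = -825 + 90 \sqrt{34} \cdot \frac{1}{36} = -825 + \frac{5 \sqrt{34}}{2}$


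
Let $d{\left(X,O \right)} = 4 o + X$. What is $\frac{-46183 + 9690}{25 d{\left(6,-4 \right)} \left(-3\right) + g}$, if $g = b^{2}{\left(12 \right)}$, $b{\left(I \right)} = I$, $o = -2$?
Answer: $- \frac{36493}{294} \approx -124.13$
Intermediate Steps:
$d{\left(X,O \right)} = -8 + X$ ($d{\left(X,O \right)} = 4 \left(-2\right) + X = -8 + X$)
$g = 144$ ($g = 12^{2} = 144$)
$\frac{-46183 + 9690}{25 d{\left(6,-4 \right)} \left(-3\right) + g} = \frac{-46183 + 9690}{25 \left(-8 + 6\right) \left(-3\right) + 144} = - \frac{36493}{25 \left(-2\right) \left(-3\right) + 144} = - \frac{36493}{\left(-50\right) \left(-3\right) + 144} = - \frac{36493}{150 + 144} = - \frac{36493}{294}$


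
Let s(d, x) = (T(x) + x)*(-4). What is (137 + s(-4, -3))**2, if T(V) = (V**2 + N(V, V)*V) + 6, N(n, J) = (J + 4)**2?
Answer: 10201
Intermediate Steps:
N(n, J) = (4 + J)**2
T(V) = 6 + V**2 + V*(4 + V)**2 (T(V) = (V**2 + (4 + V)**2*V) + 6 = (V**2 + V*(4 + V)**2) + 6 = 6 + V**2 + V*(4 + V)**2)
s(d, x) = -24 - 4*x - 4*x**2 - 4*x*(4 + x)**2 (s(d, x) = ((6 + x**2 + x*(4 + x)**2) + x)*(-4) = (6 + x + x**2 + x*(4 + x)**2)*(-4) = -24 - 4*x - 4*x**2 - 4*x*(4 + x)**2)
(137 + s(-4, -3))**2 = (137 + (-24 - 4*(-3) - 4*(-3)**2 - 4*(-3)*(4 - 3)**2))**2 = (137 + (-24 + 12 - 4*9 - 4*(-3)*1**2))**2 = (137 + (-24 + 12 - 36 - 4*(-3)*1))**2 = (137 + (-24 + 12 - 36 + 12))**2 = (137 - 36)**2 = 101**2 = 10201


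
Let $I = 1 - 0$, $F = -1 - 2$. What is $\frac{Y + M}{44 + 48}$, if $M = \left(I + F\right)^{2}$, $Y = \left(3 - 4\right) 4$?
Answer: $0$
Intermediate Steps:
$F = -3$ ($F = -1 - 2 = -3$)
$I = 1$ ($I = 1 + 0 = 1$)
$Y = -4$ ($Y = \left(-1\right) 4 = -4$)
$M = 4$ ($M = \left(1 - 3\right)^{2} = \left(-2\right)^{2} = 4$)
$\frac{Y + M}{44 + 48} = \frac{-4 + 4}{44 + 48} = \frac{0}{92} = 0 \cdot \frac{1}{92} = 0$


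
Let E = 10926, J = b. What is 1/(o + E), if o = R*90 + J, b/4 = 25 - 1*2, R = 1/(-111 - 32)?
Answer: 143/1575484 ≈ 9.0766e-5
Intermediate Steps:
R = -1/143 (R = 1/(-143) = -1/143 ≈ -0.0069930)
b = 92 (b = 4*(25 - 1*2) = 4*(25 - 2) = 4*23 = 92)
J = 92
o = 13066/143 (o = -1/143*90 + 92 = -90/143 + 92 = 13066/143 ≈ 91.371)
1/(o + E) = 1/(13066/143 + 10926) = 1/(1575484/143) = 143/1575484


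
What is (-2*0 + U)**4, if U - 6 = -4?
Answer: 16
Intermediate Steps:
U = 2 (U = 6 - 4 = 2)
(-2*0 + U)**4 = (-2*0 + 2)**4 = (0 + 2)**4 = 2**4 = 16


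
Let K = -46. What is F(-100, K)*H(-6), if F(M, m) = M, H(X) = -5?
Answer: 500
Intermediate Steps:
F(-100, K)*H(-6) = -100*(-5) = 500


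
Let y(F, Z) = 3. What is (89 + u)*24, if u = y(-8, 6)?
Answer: 2208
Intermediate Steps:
u = 3
(89 + u)*24 = (89 + 3)*24 = 92*24 = 2208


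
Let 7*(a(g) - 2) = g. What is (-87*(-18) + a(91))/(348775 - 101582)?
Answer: 1581/247193 ≈ 0.0063958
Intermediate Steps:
a(g) = 2 + g/7
(-87*(-18) + a(91))/(348775 - 101582) = (-87*(-18) + (2 + (1/7)*91))/(348775 - 101582) = (1566 + (2 + 13))/247193 = (1566 + 15)*(1/247193) = 1581*(1/247193) = 1581/247193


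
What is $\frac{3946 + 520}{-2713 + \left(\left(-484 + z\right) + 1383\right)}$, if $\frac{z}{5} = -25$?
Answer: $- \frac{638}{277} \approx -2.3032$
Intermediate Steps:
$z = -125$ ($z = 5 \left(-25\right) = -125$)
$\frac{3946 + 520}{-2713 + \left(\left(-484 + z\right) + 1383\right)} = \frac{3946 + 520}{-2713 + \left(\left(-484 - 125\right) + 1383\right)} = \frac{4466}{-2713 + \left(-609 + 1383\right)} = \frac{4466}{-2713 + 774} = \frac{4466}{-1939} = 4466 \left(- \frac{1}{1939}\right) = - \frac{638}{277}$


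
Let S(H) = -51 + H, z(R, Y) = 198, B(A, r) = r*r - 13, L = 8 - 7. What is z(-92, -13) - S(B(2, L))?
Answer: 261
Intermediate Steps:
L = 1
B(A, r) = -13 + r**2 (B(A, r) = r**2 - 13 = -13 + r**2)
z(-92, -13) - S(B(2, L)) = 198 - (-51 + (-13 + 1**2)) = 198 - (-51 + (-13 + 1)) = 198 - (-51 - 12) = 198 - 1*(-63) = 198 + 63 = 261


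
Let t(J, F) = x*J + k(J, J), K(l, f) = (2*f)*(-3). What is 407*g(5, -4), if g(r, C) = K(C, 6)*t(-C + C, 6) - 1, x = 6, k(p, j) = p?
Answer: -407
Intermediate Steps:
K(l, f) = -6*f
t(J, F) = 7*J (t(J, F) = 6*J + J = 7*J)
g(r, C) = -1 (g(r, C) = (-6*6)*(7*(-C + C)) - 1 = -252*0 - 1 = -36*0 - 1 = 0 - 1 = -1)
407*g(5, -4) = 407*(-1) = -407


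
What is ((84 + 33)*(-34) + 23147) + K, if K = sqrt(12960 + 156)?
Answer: 19169 + 2*sqrt(3279) ≈ 19284.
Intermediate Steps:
K = 2*sqrt(3279) (K = sqrt(13116) = 2*sqrt(3279) ≈ 114.53)
((84 + 33)*(-34) + 23147) + K = ((84 + 33)*(-34) + 23147) + 2*sqrt(3279) = (117*(-34) + 23147) + 2*sqrt(3279) = (-3978 + 23147) + 2*sqrt(3279) = 19169 + 2*sqrt(3279)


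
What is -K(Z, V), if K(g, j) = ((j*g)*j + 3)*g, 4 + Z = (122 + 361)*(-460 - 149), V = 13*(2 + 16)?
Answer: -4737752539337103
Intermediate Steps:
V = 234 (V = 13*18 = 234)
Z = -294151 (Z = -4 + (122 + 361)*(-460 - 149) = -4 + 483*(-609) = -4 - 294147 = -294151)
K(g, j) = g*(3 + g*j²) (K(g, j) = ((g*j)*j + 3)*g = (g*j² + 3)*g = (3 + g*j²)*g = g*(3 + g*j²))
-K(Z, V) = -(-294151)*(3 - 294151*234²) = -(-294151)*(3 - 294151*54756) = -(-294151)*(3 - 16106532156) = -(-294151)*(-16106532153) = -1*4737752539337103 = -4737752539337103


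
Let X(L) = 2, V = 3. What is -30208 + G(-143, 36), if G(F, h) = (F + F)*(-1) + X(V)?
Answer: -29920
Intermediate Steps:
G(F, h) = 2 - 2*F (G(F, h) = (F + F)*(-1) + 2 = (2*F)*(-1) + 2 = -2*F + 2 = 2 - 2*F)
-30208 + G(-143, 36) = -30208 + (2 - 2*(-143)) = -30208 + (2 + 286) = -30208 + 288 = -29920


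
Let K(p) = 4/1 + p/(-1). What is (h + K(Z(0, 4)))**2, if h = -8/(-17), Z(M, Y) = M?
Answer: 5776/289 ≈ 19.986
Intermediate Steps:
K(p) = 4 - p (K(p) = 4*1 + p*(-1) = 4 - p)
h = 8/17 (h = -8*(-1/17) = 8/17 ≈ 0.47059)
(h + K(Z(0, 4)))**2 = (8/17 + (4 - 1*0))**2 = (8/17 + (4 + 0))**2 = (8/17 + 4)**2 = (76/17)**2 = 5776/289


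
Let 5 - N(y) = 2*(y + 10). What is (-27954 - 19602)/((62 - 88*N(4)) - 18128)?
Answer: 23778/8021 ≈ 2.9645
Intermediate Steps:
N(y) = -15 - 2*y (N(y) = 5 - 2*(y + 10) = 5 - 2*(10 + y) = 5 - (20 + 2*y) = 5 + (-20 - 2*y) = -15 - 2*y)
(-27954 - 19602)/((62 - 88*N(4)) - 18128) = (-27954 - 19602)/((62 - 88*(-15 - 2*4)) - 18128) = -47556/((62 - 88*(-15 - 8)) - 18128) = -47556/((62 - 88*(-23)) - 18128) = -47556/((62 + 2024) - 18128) = -47556/(2086 - 18128) = -47556/(-16042) = -47556*(-1/16042) = 23778/8021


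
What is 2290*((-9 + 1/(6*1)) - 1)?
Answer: -67555/3 ≈ -22518.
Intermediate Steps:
2290*((-9 + 1/(6*1)) - 1) = 2290*((-9 + 1/6) - 1) = 2290*((-9 + ⅙) - 1) = 2290*(-53/6 - 1) = 2290*(-59/6) = -67555/3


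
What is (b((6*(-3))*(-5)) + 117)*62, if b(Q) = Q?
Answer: 12834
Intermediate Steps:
(b((6*(-3))*(-5)) + 117)*62 = ((6*(-3))*(-5) + 117)*62 = (-18*(-5) + 117)*62 = (90 + 117)*62 = 207*62 = 12834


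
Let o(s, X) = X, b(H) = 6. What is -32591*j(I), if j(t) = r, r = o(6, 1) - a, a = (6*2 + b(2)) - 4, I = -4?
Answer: 423683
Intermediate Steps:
a = 14 (a = (6*2 + 6) - 4 = (12 + 6) - 4 = 18 - 4 = 14)
r = -13 (r = 1 - 1*14 = 1 - 14 = -13)
j(t) = -13
-32591*j(I) = -32591*(-13) = 423683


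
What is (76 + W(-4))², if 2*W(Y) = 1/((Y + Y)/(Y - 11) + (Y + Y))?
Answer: 289306081/50176 ≈ 5765.8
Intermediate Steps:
W(Y) = 1/(2*(2*Y + 2*Y/(-11 + Y))) (W(Y) = 1/(2*((Y + Y)/(Y - 11) + (Y + Y))) = 1/(2*((2*Y)/(-11 + Y) + 2*Y)) = 1/(2*(2*Y/(-11 + Y) + 2*Y)) = 1/(2*(2*Y + 2*Y/(-11 + Y))))
(76 + W(-4))² = (76 + (¼)*(-11 - 4)/(-4*(-10 - 4)))² = (76 + (¼)*(-¼)*(-15)/(-14))² = (76 + (¼)*(-¼)*(-1/14)*(-15))² = (76 - 15/224)² = (17009/224)² = 289306081/50176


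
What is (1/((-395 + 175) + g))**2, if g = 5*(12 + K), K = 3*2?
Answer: 1/16900 ≈ 5.9172e-5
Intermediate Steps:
K = 6
g = 90 (g = 5*(12 + 6) = 5*18 = 90)
(1/((-395 + 175) + g))**2 = (1/((-395 + 175) + 90))**2 = (1/(-220 + 90))**2 = (1/(-130))**2 = (-1/130)**2 = 1/16900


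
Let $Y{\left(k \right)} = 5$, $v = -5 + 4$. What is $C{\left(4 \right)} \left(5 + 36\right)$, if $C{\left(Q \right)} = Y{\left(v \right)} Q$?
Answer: $820$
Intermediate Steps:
$v = -1$
$C{\left(Q \right)} = 5 Q$
$C{\left(4 \right)} \left(5 + 36\right) = 5 \cdot 4 \left(5 + 36\right) = 20 \cdot 41 = 820$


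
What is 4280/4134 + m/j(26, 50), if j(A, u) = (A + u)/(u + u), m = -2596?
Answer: -134107640/39273 ≈ -3414.8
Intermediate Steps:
j(A, u) = (A + u)/(2*u) (j(A, u) = (A + u)/((2*u)) = (A + u)*(1/(2*u)) = (A + u)/(2*u))
4280/4134 + m/j(26, 50) = 4280/4134 - 2596*100/(26 + 50) = 4280*(1/4134) - 2596/((½)*(1/50)*76) = 2140/2067 - 2596/19/25 = 2140/2067 - 2596*25/19 = 2140/2067 - 64900/19 = -134107640/39273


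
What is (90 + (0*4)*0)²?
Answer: 8100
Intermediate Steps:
(90 + (0*4)*0)² = (90 + 0*0)² = (90 + 0)² = 90² = 8100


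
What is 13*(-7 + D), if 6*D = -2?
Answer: -286/3 ≈ -95.333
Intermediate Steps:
D = -1/3 (D = (1/6)*(-2) = -1/3 ≈ -0.33333)
13*(-7 + D) = 13*(-7 - 1/3) = 13*(-22/3) = -286/3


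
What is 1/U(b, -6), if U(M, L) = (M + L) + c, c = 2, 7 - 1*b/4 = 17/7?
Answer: 7/100 ≈ 0.070000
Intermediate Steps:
b = 128/7 (b = 28 - 68/7 = 128/7 ≈ 18.286)
U(M, L) = 2 + L + M (U(M, L) = (M + L) + 2 = (L + M) + 2 = 2 + L + M)
1/U(b, -6) = 1/(2 - 6 + 128/7) = 1/(100/7) = 7/100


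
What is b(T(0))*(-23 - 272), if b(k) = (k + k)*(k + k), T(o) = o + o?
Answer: 0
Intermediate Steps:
T(o) = 2*o
b(k) = 4*k² (b(k) = (2*k)*(2*k) = 4*k²)
b(T(0))*(-23 - 272) = (4*(2*0)²)*(-23 - 272) = (4*0²)*(-295) = (4*0)*(-295) = 0*(-295) = 0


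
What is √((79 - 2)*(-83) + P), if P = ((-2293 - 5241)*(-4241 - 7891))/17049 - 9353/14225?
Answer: 2*I*√67344951975152462/16168135 ≈ 32.101*I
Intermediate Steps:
P = 433346977501/80840675 (P = -7534*(-12132)*(1/17049) - 9353*1/14225 = 91402488*(1/17049) - 9353/14225 = 30467496/5683 - 9353/14225 = 433346977501/80840675 ≈ 5360.5)
√((79 - 2)*(-83) + P) = √((79 - 2)*(-83) + 433346977501/80840675) = √(77*(-83) + 433346977501/80840675) = √(-6391 + 433346977501/80840675) = √(-83305776424/80840675) = 2*I*√67344951975152462/16168135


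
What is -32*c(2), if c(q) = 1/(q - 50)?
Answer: ⅔ ≈ 0.66667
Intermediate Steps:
c(q) = 1/(-50 + q)
-32*c(2) = -32/(-50 + 2) = -32/(-48) = -32*(-1/48) = ⅔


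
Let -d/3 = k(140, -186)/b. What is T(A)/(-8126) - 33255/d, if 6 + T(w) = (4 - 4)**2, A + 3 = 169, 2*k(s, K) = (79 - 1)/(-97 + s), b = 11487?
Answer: 7415430035724/52819 ≈ 1.4039e+8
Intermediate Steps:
k(s, K) = 39/(-97 + s) (k(s, K) = ((79 - 1)/(-97 + s))/2 = (78/(-97 + s))/2 = 39/(-97 + s))
d = -39/164647 (d = -3*39/(-97 + 140)/11487 = -3*39/43/11487 = -3*39*(1/43)/11487 = -117/(43*11487) = -3*13/164647 = -39/164647 ≈ -0.00023687)
A = 166 (A = -3 + 169 = 166)
T(w) = -6 (T(w) = -6 + (4 - 4)**2 = -6 + 0**2 = -6 + 0 = -6)
T(A)/(-8126) - 33255/d = -6/(-8126) - 33255/(-39/164647) = -6*(-1/8126) - 33255*(-164647/39) = 3/4063 + 1825111995/13 = 7415430035724/52819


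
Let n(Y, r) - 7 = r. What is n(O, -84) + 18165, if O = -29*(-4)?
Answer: 18088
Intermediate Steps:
O = 116
n(Y, r) = 7 + r
n(O, -84) + 18165 = (7 - 84) + 18165 = -77 + 18165 = 18088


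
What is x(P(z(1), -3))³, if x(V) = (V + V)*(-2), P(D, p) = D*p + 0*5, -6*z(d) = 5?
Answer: -1000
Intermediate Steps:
z(d) = -⅚ (z(d) = -⅙*5 = -⅚)
P(D, p) = D*p (P(D, p) = D*p + 0 = D*p)
x(V) = -4*V (x(V) = (2*V)*(-2) = -4*V)
x(P(z(1), -3))³ = (-(-10)*(-3)/3)³ = (-4*5/2)³ = (-10)³ = -1000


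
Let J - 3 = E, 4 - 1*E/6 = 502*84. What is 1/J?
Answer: -1/252981 ≈ -3.9529e-6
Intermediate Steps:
E = -252984 (E = 24 - 3012*84 = 24 - 6*42168 = 24 - 253008 = -252984)
J = -252981 (J = 3 - 252984 = -252981)
1/J = 1/(-252981) = -1/252981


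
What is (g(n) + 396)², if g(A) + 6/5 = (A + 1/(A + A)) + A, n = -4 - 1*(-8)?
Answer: 259757689/1600 ≈ 1.6235e+5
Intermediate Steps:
n = 4 (n = -4 + 8 = 4)
g(A) = -6/5 + 1/(2*A) + 2*A (g(A) = -6/5 + ((A + 1/(A + A)) + A) = -6/5 + ((A + 1/(2*A)) + A) = -6/5 + (1/(2*A) + 2*A) = -6/5 + 1/(2*A) + 2*A)
(g(n) + 396)² = ((-6/5 + (½)/4 + 2*4) + 396)² = ((-6/5 + (½)*(¼) + 8) + 396)² = ((-6/5 + ⅛ + 8) + 396)² = (277/40 + 396)² = (16117/40)² = 259757689/1600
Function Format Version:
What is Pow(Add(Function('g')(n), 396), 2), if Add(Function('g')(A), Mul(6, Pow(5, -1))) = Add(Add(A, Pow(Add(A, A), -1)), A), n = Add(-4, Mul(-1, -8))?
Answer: Rational(259757689, 1600) ≈ 1.6235e+5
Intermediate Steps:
n = 4 (n = Add(-4, 8) = 4)
Function('g')(A) = Add(Rational(-6, 5), Mul(Rational(1, 2), Pow(A, -1)), Mul(2, A)) (Function('g')(A) = Add(Rational(-6, 5), Add(Add(A, Pow(Add(A, A), -1)), A)) = Add(Rational(-6, 5), Add(Add(A, Pow(Mul(2, A), -1)), A)) = Add(Rational(-6, 5), Add(Add(A, Mul(Rational(1, 2), Pow(A, -1))), A)) = Add(Rational(-6, 5), Add(Mul(Rational(1, 2), Pow(A, -1)), Mul(2, A))) = Add(Rational(-6, 5), Mul(Rational(1, 2), Pow(A, -1)), Mul(2, A)))
Pow(Add(Function('g')(n), 396), 2) = Pow(Add(Add(Rational(-6, 5), Mul(Rational(1, 2), Pow(4, -1)), Mul(2, 4)), 396), 2) = Pow(Add(Add(Rational(-6, 5), Mul(Rational(1, 2), Rational(1, 4)), 8), 396), 2) = Pow(Add(Add(Rational(-6, 5), Rational(1, 8), 8), 396), 2) = Pow(Add(Rational(277, 40), 396), 2) = Pow(Rational(16117, 40), 2) = Rational(259757689, 1600)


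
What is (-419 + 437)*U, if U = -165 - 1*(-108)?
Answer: -1026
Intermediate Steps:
U = -57 (U = -165 + 108 = -57)
(-419 + 437)*U = (-419 + 437)*(-57) = 18*(-57) = -1026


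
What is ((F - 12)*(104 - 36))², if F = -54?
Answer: 20142144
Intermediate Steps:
((F - 12)*(104 - 36))² = ((-54 - 12)*(104 - 36))² = (-66*68)² = (-4488)² = 20142144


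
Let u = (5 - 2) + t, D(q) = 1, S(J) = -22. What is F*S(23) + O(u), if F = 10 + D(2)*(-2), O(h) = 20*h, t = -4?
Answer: -196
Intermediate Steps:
u = -1 (u = (5 - 2) - 4 = 3 - 4 = -1)
F = 8 (F = 10 + 1*(-2) = 10 - 2 = 8)
F*S(23) + O(u) = 8*(-22) + 20*(-1) = -176 - 20 = -196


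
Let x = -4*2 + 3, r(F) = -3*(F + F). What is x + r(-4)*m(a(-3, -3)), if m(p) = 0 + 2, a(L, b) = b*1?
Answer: 43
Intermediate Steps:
a(L, b) = b
m(p) = 2
r(F) = -6*F
x = -5 (x = -8 + 3 = -5)
x + r(-4)*m(a(-3, -3)) = -5 - 6*(-4)*2 = -5 + 24*2 = -5 + 48 = 43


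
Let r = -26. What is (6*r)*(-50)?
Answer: 7800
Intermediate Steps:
(6*r)*(-50) = (6*(-26))*(-50) = -156*(-50) = 7800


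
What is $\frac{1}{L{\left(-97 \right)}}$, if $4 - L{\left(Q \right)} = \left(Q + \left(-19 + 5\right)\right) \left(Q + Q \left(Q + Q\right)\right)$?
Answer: $\frac{1}{2078035} \approx 4.8122 \cdot 10^{-7}$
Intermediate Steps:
$L{\left(Q \right)} = 4 - \left(-14 + Q\right) \left(Q + 2 Q^{2}\right)$ ($L{\left(Q \right)} = 4 - \left(Q + \left(-19 + 5\right)\right) \left(Q + Q \left(Q + Q\right)\right) = 4 - \left(Q - 14\right) \left(Q + Q 2 Q\right) = 4 - \left(-14 + Q\right) \left(Q + 2 Q^{2}\right)$)
$\frac{1}{L{\left(-97 \right)}} = \frac{1}{4 - 2 \left(-97\right)^{3} + 14 \left(-97\right) + 27 \left(-97\right)^{2}} = \frac{1}{4 - -1825346 - 1358 + 27 \cdot 9409} = \frac{1}{4 + 1825346 - 1358 + 254043} = \frac{1}{2078035}$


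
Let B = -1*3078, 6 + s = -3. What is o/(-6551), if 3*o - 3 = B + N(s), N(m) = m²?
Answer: 998/6551 ≈ 0.15234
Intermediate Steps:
s = -9 (s = -6 - 3 = -9)
B = -3078
o = -998 (o = 1 + (-3078 + (-9)²)/3 = 1 + (-3078 + 81)/3 = 1 + (⅓)*(-2997) = 1 - 999 = -998)
o/(-6551) = -998/(-6551) = -998*(-1/6551) = 998/6551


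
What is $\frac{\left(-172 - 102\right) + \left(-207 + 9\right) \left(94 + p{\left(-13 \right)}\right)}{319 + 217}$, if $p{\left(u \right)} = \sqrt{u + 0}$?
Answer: $- \frac{9443}{268} - \frac{99 i \sqrt{13}}{268} \approx -35.235 - 1.3319 i$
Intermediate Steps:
$p{\left(u \right)} = \sqrt{u}$
$\frac{\left(-172 - 102\right) + \left(-207 + 9\right) \left(94 + p{\left(-13 \right)}\right)}{319 + 217} = \frac{\left(-172 - 102\right) + \left(-207 + 9\right) \left(94 + \sqrt{-13}\right)}{319 + 217} = \frac{-274 - 198 \left(94 + i \sqrt{13}\right)}{536} = \left(-274 - \left(18612 + 198 i \sqrt{13}\right)\right) \frac{1}{536} = \left(-18886 - 198 i \sqrt{13}\right) \frac{1}{536} = - \frac{9443}{268} - \frac{99 i \sqrt{13}}{268}$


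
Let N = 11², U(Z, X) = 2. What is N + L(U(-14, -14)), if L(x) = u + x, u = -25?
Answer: 98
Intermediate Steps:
L(x) = -25 + x
N = 121
N + L(U(-14, -14)) = 121 + (-25 + 2) = 121 - 23 = 98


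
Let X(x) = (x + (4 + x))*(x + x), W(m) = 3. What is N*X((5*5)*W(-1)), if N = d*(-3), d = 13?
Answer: -900900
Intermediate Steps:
N = -39 (N = 13*(-3) = -39)
X(x) = 2*x*(4 + 2*x) (X(x) = (4 + 2*x)*(2*x) = 2*x*(4 + 2*x))
N*X((5*5)*W(-1)) = -156*(5*5)*3*(2 + (5*5)*3) = -156*25*3*(2 + 25*3) = -156*75*(2 + 75) = -156*75*77 = -39*23100 = -900900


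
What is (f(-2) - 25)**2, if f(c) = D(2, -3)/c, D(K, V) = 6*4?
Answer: 1369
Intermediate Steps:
D(K, V) = 24
f(c) = 24/c
(f(-2) - 25)**2 = (24/(-2) - 25)**2 = (24*(-1/2) - 25)**2 = (-12 - 25)**2 = (-37)**2 = 1369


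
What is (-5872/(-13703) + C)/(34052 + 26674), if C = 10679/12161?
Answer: 72581243/3373171068286 ≈ 2.1517e-5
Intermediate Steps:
C = 10679/12161 (C = 10679*(1/12161) = 10679/12161 ≈ 0.87813)
(-5872/(-13703) + C)/(34052 + 26674) = (-5872/(-13703) + 10679/12161)/(34052 + 26674) = (-5872*(-1/13703) + 10679/12161)/60726 = (5872/13703 + 10679/12161)*(1/60726) = (217743729/166642183)*(1/60726) = 72581243/3373171068286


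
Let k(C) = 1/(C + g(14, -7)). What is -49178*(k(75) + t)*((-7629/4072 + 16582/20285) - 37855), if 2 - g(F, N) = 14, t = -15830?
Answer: -76679636144011003427381/2601916380 ≈ -2.9470e+13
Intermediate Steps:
g(F, N) = -12 (g(F, N) = 2 - 1*14 = 2 - 14 = -12)
k(C) = 1/(-12 + C) (k(C) = 1/(C - 12) = 1/(-12 + C))
-49178*(k(75) + t)*((-7629/4072 + 16582/20285) - 37855) = -49178*(1/(-12 + 75) - 15830)*((-7629/4072 + 16582/20285) - 37855) = -49178*(1/63 - 15830)*((-7629*1/4072 + 16582*(1/20285)) - 37855) = -49178*(1/63 - 15830)*((-7629/4072 + 16582/20285) - 37855) = -49178*(-997289*(-87232361/82600520 - 37855)/63) = -49178*(-997289/63*(-3126929916961/82600520)) = -49178/(1/(3118452809956118729/5203832760)) = -49178/5203832760/3118452809956118729 = -49178*3118452809956118729/5203832760 = -76679636144011003427381/2601916380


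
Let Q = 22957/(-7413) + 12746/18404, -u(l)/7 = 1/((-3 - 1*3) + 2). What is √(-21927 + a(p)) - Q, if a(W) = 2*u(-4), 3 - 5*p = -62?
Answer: 164007265/68214426 + I*√87694/2 ≈ 2.4043 + 148.07*I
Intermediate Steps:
u(l) = 7/4 (u(l) = -7/((-3 - 1*3) + 2) = -7/((-3 - 3) + 2) = -7/(-6 + 2) = -7/(-4) = -7*(-¼) = 7/4)
p = 13 (p = ⅗ - ⅕*(-62) = ⅗ + 62/5 = 13)
a(W) = 7/2 (a(W) = 2*(7/4) = 7/2)
Q = -164007265/68214426 (Q = 22957*(-1/7413) + 12746*(1/18404) = -22957/7413 + 6373/9202 = -164007265/68214426 ≈ -2.4043)
√(-21927 + a(p)) - Q = √(-21927 + 7/2) - 1*(-164007265/68214426) = √(-43847/2) + 164007265/68214426 = I*√87694/2 + 164007265/68214426 = 164007265/68214426 + I*√87694/2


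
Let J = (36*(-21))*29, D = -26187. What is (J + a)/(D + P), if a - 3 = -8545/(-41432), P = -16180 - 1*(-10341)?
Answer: 908222327/1326901232 ≈ 0.68447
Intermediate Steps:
P = -5839 (P = -16180 + 10341 = -5839)
J = -21924 (J = -756*29 = -21924)
a = 132841/41432 (a = 3 - 8545/(-41432) = 3 - 8545*(-1/41432) = 3 + 8545/41432 = 132841/41432 ≈ 3.2062)
(J + a)/(D + P) = (-21924 + 132841/41432)/(-26187 - 5839) = -908222327/41432/(-32026) = -908222327/41432*(-1/32026) = 908222327/1326901232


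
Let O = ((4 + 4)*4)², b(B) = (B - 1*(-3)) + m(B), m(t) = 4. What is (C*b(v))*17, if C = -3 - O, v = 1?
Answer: -139672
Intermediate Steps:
b(B) = 7 + B (b(B) = (B - 1*(-3)) + 4 = (B + 3) + 4 = (3 + B) + 4 = 7 + B)
O = 1024 (O = (8*4)² = 32² = 1024)
C = -1027 (C = -3 - 1*1024 = -3 - 1024 = -1027)
(C*b(v))*17 = -1027*(7 + 1)*17 = -1027*8*17 = -8216*17 = -139672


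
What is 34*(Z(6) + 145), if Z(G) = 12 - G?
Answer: 5134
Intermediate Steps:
34*(Z(6) + 145) = 34*((12 - 1*6) + 145) = 34*((12 - 6) + 145) = 34*(6 + 145) = 34*151 = 5134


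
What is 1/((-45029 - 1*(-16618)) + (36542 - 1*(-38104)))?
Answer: 1/46235 ≈ 2.1629e-5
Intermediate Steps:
1/((-45029 - 1*(-16618)) + (36542 - 1*(-38104))) = 1/((-45029 + 16618) + (36542 + 38104)) = 1/(-28411 + 74646) = 1/46235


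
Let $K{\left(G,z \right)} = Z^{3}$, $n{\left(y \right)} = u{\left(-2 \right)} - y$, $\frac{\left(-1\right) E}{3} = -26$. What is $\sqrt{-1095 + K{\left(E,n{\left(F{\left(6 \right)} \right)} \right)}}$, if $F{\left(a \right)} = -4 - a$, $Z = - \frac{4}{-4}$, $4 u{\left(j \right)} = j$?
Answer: $i \sqrt{1094} \approx 33.076 i$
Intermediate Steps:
$E = 78$ ($E = \left(-3\right) \left(-26\right) = 78$)
$u{\left(j \right)} = \frac{j}{4}$
$Z = 1$ ($Z = \left(-4\right) \left(- \frac{1}{4}\right) = 1$)
$n{\left(y \right)} = - \frac{1}{2} - y$ ($n{\left(y \right)} = \frac{1}{4} \left(-2\right) - y = - \frac{1}{2} - y$)
$K{\left(G,z \right)} = 1$ ($K{\left(G,z \right)} = 1^{3} = 1$)
$\sqrt{-1095 + K{\left(E,n{\left(F{\left(6 \right)} \right)} \right)}} = \sqrt{-1095 + 1} = \sqrt{-1094} = i \sqrt{1094}$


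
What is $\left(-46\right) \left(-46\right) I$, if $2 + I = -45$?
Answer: $-99452$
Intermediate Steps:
$I = -47$ ($I = -2 - 45 = -47$)
$\left(-46\right) \left(-46\right) I = \left(-46\right) \left(-46\right) \left(-47\right) = 2116 \left(-47\right) = -99452$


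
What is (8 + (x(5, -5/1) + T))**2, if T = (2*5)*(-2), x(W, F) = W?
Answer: 49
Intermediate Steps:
T = -20 (T = 10*(-2) = -20)
(8 + (x(5, -5/1) + T))**2 = (8 + (5 - 20))**2 = (8 - 15)**2 = (-7)**2 = 49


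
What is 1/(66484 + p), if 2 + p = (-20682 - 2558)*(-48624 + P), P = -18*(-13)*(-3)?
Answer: 1/1146402722 ≈ 8.7229e-10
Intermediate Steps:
P = -702 (P = 234*(-3) = -702)
p = 1146336238 (p = -2 + (-20682 - 2558)*(-48624 - 702) = -2 - 23240*(-49326) = -2 + 1146336240 = 1146336238)
1/(66484 + p) = 1/(66484 + 1146336238) = 1/1146402722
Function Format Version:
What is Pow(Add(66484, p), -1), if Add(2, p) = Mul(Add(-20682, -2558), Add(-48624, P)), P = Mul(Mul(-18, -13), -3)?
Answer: Rational(1, 1146402722) ≈ 8.7229e-10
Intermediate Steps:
P = -702 (P = Mul(234, -3) = -702)
p = 1146336238 (p = Add(-2, Mul(Add(-20682, -2558), Add(-48624, -702))) = Add(-2, Mul(-23240, -49326)) = Add(-2, 1146336240) = 1146336238)
Pow(Add(66484, p), -1) = Pow(Add(66484, 1146336238), -1) = Pow(1146402722, -1) = Rational(1, 1146402722)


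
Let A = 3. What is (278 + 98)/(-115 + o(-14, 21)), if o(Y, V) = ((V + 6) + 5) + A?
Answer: -47/10 ≈ -4.7000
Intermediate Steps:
o(Y, V) = 14 + V (o(Y, V) = ((V + 6) + 5) + 3 = ((6 + V) + 5) + 3 = (11 + V) + 3 = 14 + V)
(278 + 98)/(-115 + o(-14, 21)) = (278 + 98)/(-115 + (14 + 21)) = 376/(-115 + 35) = 376/(-80) = 376*(-1/80) = -47/10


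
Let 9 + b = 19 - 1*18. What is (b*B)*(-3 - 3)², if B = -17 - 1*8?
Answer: 7200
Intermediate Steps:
b = -8 (b = -9 + (19 - 1*18) = -9 + (19 - 18) = -9 + 1 = -8)
B = -25 (B = -17 - 8 = -25)
(b*B)*(-3 - 3)² = (-8*(-25))*(-3 - 3)² = 200*(-6)² = 200*36 = 7200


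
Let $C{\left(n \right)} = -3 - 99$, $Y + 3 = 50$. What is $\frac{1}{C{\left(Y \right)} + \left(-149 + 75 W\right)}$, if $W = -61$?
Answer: $- \frac{1}{4826} \approx -0.00020721$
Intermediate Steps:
$Y = 47$ ($Y = -3 + 50 = 47$)
$C{\left(n \right)} = -102$ ($C{\left(n \right)} = -3 - 99 = -102$)
$\frac{1}{C{\left(Y \right)} + \left(-149 + 75 W\right)} = \frac{1}{-102 + \left(-149 + 75 \left(-61\right)\right)} = \frac{1}{-102 - 4724} = \frac{1}{-4826} = - \frac{1}{4826}$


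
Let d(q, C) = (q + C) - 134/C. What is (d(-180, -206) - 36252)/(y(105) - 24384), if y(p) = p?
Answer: 3773647/2500737 ≈ 1.5090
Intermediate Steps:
d(q, C) = C + q - 134/C (d(q, C) = (C + q) - 134/C = C + q - 134/C)
(d(-180, -206) - 36252)/(y(105) - 24384) = ((-206 - 180 - 134/(-206)) - 36252)/(105 - 24384) = ((-206 - 180 - 134*(-1/206)) - 36252)/(-24279) = ((-206 - 180 + 67/103) - 36252)*(-1/24279) = (-39691/103 - 36252)*(-1/24279) = -3773647/103*(-1/24279) = 3773647/2500737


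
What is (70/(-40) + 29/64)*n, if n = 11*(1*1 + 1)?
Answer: -913/32 ≈ -28.531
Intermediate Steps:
n = 22 (n = 11*(1 + 1) = 11*2 = 22)
(70/(-40) + 29/64)*n = (70/(-40) + 29/64)*22 = (70*(-1/40) + 29*(1/64))*22 = (-7/4 + 29/64)*22 = -83/64*22 = -913/32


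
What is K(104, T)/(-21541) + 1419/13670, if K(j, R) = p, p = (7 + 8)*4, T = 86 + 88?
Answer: 29746479/294465470 ≈ 0.10102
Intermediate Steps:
T = 174
p = 60 (p = 15*4 = 60)
K(j, R) = 60
K(104, T)/(-21541) + 1419/13670 = 60/(-21541) + 1419/13670 = 60*(-1/21541) + 1419*(1/13670) = -60/21541 + 1419/13670 = 29746479/294465470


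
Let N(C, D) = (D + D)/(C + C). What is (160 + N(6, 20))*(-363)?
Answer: -59290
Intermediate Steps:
N(C, D) = D/C (N(C, D) = (2*D)/((2*C)) = (2*D)*(1/(2*C)) = D/C)
(160 + N(6, 20))*(-363) = (160 + 20/6)*(-363) = (160 + 20*(⅙))*(-363) = (160 + 10/3)*(-363) = (490/3)*(-363) = -59290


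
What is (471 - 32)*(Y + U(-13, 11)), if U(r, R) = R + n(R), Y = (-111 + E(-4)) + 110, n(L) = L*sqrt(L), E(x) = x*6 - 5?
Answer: -8341 + 4829*sqrt(11) ≈ 7675.0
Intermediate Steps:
E(x) = -5 + 6*x (E(x) = 6*x - 5 = -5 + 6*x)
n(L) = L**(3/2)
Y = -30 (Y = (-111 + (-5 + 6*(-4))) + 110 = (-111 + (-5 - 24)) + 110 = (-111 - 29) + 110 = -140 + 110 = -30)
U(r, R) = R + R**(3/2)
(471 - 32)*(Y + U(-13, 11)) = (471 - 32)*(-30 + (11 + 11**(3/2))) = 439*(-30 + (11 + 11*sqrt(11))) = 439*(-19 + 11*sqrt(11)) = -8341 + 4829*sqrt(11)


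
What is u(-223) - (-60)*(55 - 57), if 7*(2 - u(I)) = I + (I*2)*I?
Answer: -100061/7 ≈ -14294.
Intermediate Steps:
u(I) = 2 - 2*I²/7 - I/7 (u(I) = 2 - (I + (I*2)*I)/7 = 2 - (I + (2*I)*I)/7 = 2 - (I + 2*I²)/7 = 2 + (-2*I²/7 - I/7) = 2 - 2*I²/7 - I/7)
u(-223) - (-60)*(55 - 57) = (2 - 2/7*(-223)² - ⅐*(-223)) - (-60)*(55 - 57) = (2 - 2/7*49729 + 223/7) - (-60)*(-2) = (2 - 99458/7 + 223/7) - 1*120 = -99221/7 - 120 = -100061/7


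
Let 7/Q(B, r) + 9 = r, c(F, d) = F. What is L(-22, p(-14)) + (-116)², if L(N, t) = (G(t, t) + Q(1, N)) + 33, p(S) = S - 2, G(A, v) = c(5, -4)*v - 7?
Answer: 415455/31 ≈ 13402.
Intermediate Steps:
Q(B, r) = 7/(-9 + r)
G(A, v) = -7 + 5*v (G(A, v) = 5*v - 7 = -7 + 5*v)
p(S) = -2 + S
L(N, t) = 26 + 5*t + 7/(-9 + N) (L(N, t) = ((-7 + 5*t) + 7/(-9 + N)) + 33 = (-7 + 5*t + 7/(-9 + N)) + 33 = 26 + 5*t + 7/(-9 + N))
L(-22, p(-14)) + (-116)² = (7 + (-9 - 22)*(26 + 5*(-2 - 14)))/(-9 - 22) + (-116)² = (7 - 31*(26 + 5*(-16)))/(-31) + 13456 = -(7 - 31*(26 - 80))/31 + 13456 = -(7 - 31*(-54))/31 + 13456 = -(7 + 1674)/31 + 13456 = -1/31*1681 + 13456 = -1681/31 + 13456 = 415455/31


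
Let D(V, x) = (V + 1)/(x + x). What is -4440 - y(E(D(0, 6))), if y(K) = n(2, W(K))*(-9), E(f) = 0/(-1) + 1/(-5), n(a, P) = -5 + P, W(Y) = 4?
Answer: -4449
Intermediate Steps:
D(V, x) = (1 + V)/(2*x) (D(V, x) = (1 + V)/((2*x)) = (1 + V)*(1/(2*x)) = (1 + V)/(2*x))
E(f) = -⅕ (E(f) = 0*(-1) + 1*(-⅕) = 0 - ⅕ = -⅕)
y(K) = 9 (y(K) = (-5 + 4)*(-9) = -1*(-9) = 9)
-4440 - y(E(D(0, 6))) = -4440 - 1*9 = -4440 - 9 = -4449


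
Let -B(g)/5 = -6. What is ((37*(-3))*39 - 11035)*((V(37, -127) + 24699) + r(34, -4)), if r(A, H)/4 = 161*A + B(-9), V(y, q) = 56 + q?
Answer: -716638416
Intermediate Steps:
B(g) = 30 (B(g) = -5*(-6) = 30)
r(A, H) = 120 + 644*A (r(A, H) = 4*(161*A + 30) = 4*(30 + 161*A) = 120 + 644*A)
((37*(-3))*39 - 11035)*((V(37, -127) + 24699) + r(34, -4)) = ((37*(-3))*39 - 11035)*(((56 - 127) + 24699) + (120 + 644*34)) = (-111*39 - 11035)*((-71 + 24699) + (120 + 21896)) = (-4329 - 11035)*(24628 + 22016) = -15364*46644 = -716638416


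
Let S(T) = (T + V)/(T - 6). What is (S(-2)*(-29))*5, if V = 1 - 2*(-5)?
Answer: 1305/8 ≈ 163.13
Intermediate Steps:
V = 11 (V = 1 + 10 = 11)
S(T) = (11 + T)/(-6 + T) (S(T) = (T + 11)/(T - 6) = (11 + T)/(-6 + T))
(S(-2)*(-29))*5 = (((11 - 2)/(-6 - 2))*(-29))*5 = ((9/(-8))*(-29))*5 = (-⅛*9*(-29))*5 = -9/8*(-29)*5 = (261/8)*5 = 1305/8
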